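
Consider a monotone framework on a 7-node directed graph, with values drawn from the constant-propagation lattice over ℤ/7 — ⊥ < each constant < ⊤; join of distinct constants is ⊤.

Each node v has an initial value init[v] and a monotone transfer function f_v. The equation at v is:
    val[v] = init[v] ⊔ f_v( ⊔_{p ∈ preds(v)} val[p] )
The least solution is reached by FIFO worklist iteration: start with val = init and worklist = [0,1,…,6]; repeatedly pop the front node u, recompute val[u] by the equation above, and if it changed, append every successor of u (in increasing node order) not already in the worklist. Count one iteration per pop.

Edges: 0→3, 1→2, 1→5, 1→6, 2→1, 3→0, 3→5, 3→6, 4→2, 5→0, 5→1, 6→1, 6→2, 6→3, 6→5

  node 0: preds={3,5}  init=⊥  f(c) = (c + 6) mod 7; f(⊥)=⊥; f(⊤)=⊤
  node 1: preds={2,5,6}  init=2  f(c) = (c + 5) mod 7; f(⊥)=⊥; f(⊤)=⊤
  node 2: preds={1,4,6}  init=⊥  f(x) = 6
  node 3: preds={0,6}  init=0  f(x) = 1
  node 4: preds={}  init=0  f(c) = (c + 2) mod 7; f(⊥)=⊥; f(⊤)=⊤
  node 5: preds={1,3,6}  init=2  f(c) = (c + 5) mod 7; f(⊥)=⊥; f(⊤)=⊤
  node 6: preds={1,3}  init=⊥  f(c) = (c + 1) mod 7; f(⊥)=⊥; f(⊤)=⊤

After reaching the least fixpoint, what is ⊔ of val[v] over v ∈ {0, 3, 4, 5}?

Trace (12 dequeues):
  [1] u=0 | in ⊤ | out ⊤ | prev ⊥ | push {}
  [2] u=1 | in 2 | out ⊤ | prev 2 | push {}
  [3] u=2 | in ⊤ | out 6 | prev ⊥ | push {1}
  [4] u=3 | in ⊤ | out ⊤ | prev 0 | push {0}
  [5] u=4 | in ⊥ | out 0 | ==
  [6] u=5 | in ⊤ | out ⊤ | prev 2 | push {}
  [7] u=6 | in ⊤ | out ⊤ | prev ⊥ | push {2,3,5}
  [8] u=1 | in ⊤ | out ⊤ | ==
  [9] u=0 | in ⊤ | out ⊤ | ==
  [10] u=2 | in ⊤ | out 6 | ==
  [11] u=3 | in ⊤ | out ⊤ | ==
  [12] u=5 | in ⊤ | out ⊤ | ==

Converged values:
  [0] ⊤
  [1] ⊤
  [2] 6
  [3] ⊤
  [4] 0
  [5] ⊤
  [6] ⊤

⊤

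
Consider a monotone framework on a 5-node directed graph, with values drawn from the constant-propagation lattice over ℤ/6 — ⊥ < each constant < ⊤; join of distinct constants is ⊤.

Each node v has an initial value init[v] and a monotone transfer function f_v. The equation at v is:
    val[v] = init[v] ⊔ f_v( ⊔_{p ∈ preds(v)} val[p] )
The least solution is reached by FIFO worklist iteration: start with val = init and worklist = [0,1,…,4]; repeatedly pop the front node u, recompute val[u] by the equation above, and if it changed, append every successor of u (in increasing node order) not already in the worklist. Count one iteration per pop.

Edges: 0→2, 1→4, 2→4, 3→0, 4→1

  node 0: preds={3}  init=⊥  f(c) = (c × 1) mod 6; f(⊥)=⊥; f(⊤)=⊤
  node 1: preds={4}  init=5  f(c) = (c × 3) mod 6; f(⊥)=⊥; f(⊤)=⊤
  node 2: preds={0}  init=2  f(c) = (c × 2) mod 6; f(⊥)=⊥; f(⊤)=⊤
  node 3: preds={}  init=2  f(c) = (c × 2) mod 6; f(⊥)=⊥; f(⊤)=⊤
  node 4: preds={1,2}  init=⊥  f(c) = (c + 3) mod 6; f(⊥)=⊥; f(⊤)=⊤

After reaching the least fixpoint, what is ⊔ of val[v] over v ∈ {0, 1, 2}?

Worklist (7 pops):
  #1 pop 0: in=2 → 2 (was ⊥); enqueue []
  #2 pop 1: in=⊥ → 5 (no change)
  #3 pop 2: in=2 → ⊤ (was 2); enqueue []
  #4 pop 3: in=⊥ → 2 (no change)
  #5 pop 4: in=⊤ → ⊤ (was ⊥); enqueue [1]
  #6 pop 1: in=⊤ → ⊤ (was 5); enqueue [4]
  #7 pop 4: in=⊤ → ⊤ (no change)

Fixpoint:
  val[0] = 2
  val[1] = ⊤
  val[2] = ⊤
  val[3] = 2
  val[4] = ⊤

⊤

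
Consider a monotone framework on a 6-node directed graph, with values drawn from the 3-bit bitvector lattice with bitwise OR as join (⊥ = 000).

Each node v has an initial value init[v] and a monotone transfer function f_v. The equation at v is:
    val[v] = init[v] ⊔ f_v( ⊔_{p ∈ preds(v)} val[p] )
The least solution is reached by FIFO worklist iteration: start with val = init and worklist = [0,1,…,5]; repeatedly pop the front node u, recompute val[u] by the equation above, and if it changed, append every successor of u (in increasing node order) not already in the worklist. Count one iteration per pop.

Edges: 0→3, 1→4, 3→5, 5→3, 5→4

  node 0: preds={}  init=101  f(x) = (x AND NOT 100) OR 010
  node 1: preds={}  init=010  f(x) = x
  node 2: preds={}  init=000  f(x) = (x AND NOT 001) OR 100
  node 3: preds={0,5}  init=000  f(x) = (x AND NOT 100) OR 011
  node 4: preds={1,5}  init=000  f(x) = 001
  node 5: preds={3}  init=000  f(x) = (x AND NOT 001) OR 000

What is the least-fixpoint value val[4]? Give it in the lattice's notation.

Trace (8 dequeues):
  [1] u=0 | in 000 | out 111 | prev 101 | push {}
  [2] u=1 | in 000 | out 010 | ==
  [3] u=2 | in 000 | out 100 | prev 000 | push {}
  [4] u=3 | in 111 | out 011 | prev 000 | push {}
  [5] u=4 | in 010 | out 001 | prev 000 | push {}
  [6] u=5 | in 011 | out 010 | prev 000 | push {3,4}
  [7] u=3 | in 111 | out 011 | ==
  [8] u=4 | in 010 | out 001 | ==

Converged values:
  [0] 111
  [1] 010
  [2] 100
  [3] 011
  [4] 001
  [5] 010

001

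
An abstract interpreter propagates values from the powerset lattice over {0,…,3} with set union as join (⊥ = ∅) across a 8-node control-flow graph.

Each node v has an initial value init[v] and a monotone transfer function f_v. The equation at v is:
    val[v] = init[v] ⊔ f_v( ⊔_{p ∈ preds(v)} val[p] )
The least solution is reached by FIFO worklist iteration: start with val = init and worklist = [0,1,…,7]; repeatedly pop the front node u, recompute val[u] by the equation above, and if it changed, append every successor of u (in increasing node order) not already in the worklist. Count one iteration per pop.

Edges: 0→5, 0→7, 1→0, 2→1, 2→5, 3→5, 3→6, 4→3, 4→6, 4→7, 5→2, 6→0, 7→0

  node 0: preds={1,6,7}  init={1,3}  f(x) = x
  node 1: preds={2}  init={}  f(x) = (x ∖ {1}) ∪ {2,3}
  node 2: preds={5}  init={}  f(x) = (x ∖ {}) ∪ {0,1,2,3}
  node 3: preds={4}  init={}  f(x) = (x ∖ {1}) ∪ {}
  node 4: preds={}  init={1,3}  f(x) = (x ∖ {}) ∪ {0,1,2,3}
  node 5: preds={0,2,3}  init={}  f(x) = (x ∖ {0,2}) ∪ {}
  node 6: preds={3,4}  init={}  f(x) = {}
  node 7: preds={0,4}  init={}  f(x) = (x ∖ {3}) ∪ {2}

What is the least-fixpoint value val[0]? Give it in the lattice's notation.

{0,1,2,3}

Trace (16 dequeues):
  [1] u=0 | in {} | out {1,3} | ==
  [2] u=1 | in {} | out {2,3} | prev {} | push {0}
  [3] u=2 | in {} | out {0,1,2,3} | prev {} | push {1}
  [4] u=3 | in {1,3} | out {3} | prev {} | push {}
  [5] u=4 | in {} | out {0,1,2,3} | prev {1,3} | push {3}
  [6] u=5 | in {0,1,2,3} | out {1,3} | prev {} | push {2}
  [7] u=6 | in {0,1,2,3} | out {} | ==
  [8] u=7 | in {0,1,2,3} | out {0,1,2} | prev {} | push {}
  [9] u=0 | in {0,1,2,3} | out {0,1,2,3} | prev {1,3} | push {5,7}
  [10] u=1 | in {0,1,2,3} | out {0,2,3} | prev {2,3} | push {0}
  [11] u=3 | in {0,1,2,3} | out {0,2,3} | prev {3} | push {6}
  [12] u=2 | in {1,3} | out {0,1,2,3} | ==
  [13] u=5 | in {0,1,2,3} | out {1,3} | ==
  [14] u=7 | in {0,1,2,3} | out {0,1,2} | ==
  [15] u=0 | in {0,1,2,3} | out {0,1,2,3} | ==
  [16] u=6 | in {0,1,2,3} | out {} | ==

Converged values:
  [0] {0,1,2,3}
  [1] {0,2,3}
  [2] {0,1,2,3}
  [3] {0,2,3}
  [4] {0,1,2,3}
  [5] {1,3}
  [6] {}
  [7] {0,1,2}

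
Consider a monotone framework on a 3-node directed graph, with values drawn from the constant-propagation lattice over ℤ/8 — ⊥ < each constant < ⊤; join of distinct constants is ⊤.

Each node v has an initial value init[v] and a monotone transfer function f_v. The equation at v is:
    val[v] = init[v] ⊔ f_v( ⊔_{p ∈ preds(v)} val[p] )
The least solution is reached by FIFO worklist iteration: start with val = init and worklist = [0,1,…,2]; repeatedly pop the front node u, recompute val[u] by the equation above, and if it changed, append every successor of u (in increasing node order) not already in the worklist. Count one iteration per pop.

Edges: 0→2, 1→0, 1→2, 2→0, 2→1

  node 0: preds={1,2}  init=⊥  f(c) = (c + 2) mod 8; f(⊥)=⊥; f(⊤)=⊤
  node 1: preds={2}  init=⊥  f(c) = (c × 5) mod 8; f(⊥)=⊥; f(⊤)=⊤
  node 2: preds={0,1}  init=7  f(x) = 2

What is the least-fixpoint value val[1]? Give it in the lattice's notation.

Trace (7 dequeues):
  [1] u=0 | in 7 | out 1 | prev ⊥ | push {}
  [2] u=1 | in 7 | out 3 | prev ⊥ | push {0}
  [3] u=2 | in ⊤ | out ⊤ | prev 7 | push {1}
  [4] u=0 | in ⊤ | out ⊤ | prev 1 | push {2}
  [5] u=1 | in ⊤ | out ⊤ | prev 3 | push {0}
  [6] u=2 | in ⊤ | out ⊤ | ==
  [7] u=0 | in ⊤ | out ⊤ | ==

Converged values:
  [0] ⊤
  [1] ⊤
  [2] ⊤

⊤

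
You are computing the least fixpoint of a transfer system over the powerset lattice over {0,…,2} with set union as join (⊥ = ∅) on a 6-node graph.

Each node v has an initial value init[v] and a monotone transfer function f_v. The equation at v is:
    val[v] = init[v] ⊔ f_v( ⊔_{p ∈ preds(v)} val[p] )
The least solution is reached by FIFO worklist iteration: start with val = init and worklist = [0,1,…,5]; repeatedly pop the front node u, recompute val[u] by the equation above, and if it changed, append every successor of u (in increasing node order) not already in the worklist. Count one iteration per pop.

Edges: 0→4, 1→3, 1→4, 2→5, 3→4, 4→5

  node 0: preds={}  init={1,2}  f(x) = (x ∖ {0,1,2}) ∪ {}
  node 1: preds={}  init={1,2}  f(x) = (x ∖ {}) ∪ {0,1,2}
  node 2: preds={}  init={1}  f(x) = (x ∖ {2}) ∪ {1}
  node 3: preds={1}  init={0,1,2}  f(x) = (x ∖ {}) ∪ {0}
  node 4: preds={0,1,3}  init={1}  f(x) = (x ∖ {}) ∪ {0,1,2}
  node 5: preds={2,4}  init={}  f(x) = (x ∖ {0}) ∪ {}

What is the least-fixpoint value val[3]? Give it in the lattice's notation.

{0,1,2}

Worklist (6 pops):
  #1 pop 0: in={} → {1,2} (no change)
  #2 pop 1: in={} → {0,1,2} (was {1,2}); enqueue []
  #3 pop 2: in={} → {1} (no change)
  #4 pop 3: in={0,1,2} → {0,1,2} (no change)
  #5 pop 4: in={0,1,2} → {0,1,2} (was {1}); enqueue []
  #6 pop 5: in={0,1,2} → {1,2} (was {}); enqueue []

Fixpoint:
  val[0] = {1,2}
  val[1] = {0,1,2}
  val[2] = {1}
  val[3] = {0,1,2}
  val[4] = {0,1,2}
  val[5] = {1,2}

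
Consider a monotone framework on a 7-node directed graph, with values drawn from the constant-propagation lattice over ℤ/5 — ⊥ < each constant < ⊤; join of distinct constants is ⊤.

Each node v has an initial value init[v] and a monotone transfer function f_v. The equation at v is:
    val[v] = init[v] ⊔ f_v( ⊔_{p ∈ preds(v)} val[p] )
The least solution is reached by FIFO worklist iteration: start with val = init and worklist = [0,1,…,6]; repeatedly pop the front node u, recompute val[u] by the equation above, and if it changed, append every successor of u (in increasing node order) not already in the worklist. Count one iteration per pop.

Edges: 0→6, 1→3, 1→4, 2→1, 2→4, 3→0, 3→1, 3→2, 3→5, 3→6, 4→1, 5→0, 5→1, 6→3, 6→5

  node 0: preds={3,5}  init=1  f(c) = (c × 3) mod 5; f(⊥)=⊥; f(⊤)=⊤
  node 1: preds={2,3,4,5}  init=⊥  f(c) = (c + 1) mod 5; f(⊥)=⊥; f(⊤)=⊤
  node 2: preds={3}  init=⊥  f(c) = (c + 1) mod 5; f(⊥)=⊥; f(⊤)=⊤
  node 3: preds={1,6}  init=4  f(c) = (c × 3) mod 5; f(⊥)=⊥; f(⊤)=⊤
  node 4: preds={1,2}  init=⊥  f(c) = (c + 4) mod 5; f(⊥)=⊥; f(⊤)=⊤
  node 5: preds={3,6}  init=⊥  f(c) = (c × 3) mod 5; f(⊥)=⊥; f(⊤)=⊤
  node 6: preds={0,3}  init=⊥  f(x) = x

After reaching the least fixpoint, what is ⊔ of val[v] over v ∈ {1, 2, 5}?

⊤

Worklist (14 pops):
  #1 pop 0: in=4 → ⊤ (was 1); enqueue []
  #2 pop 1: in=4 → 0 (was ⊥); enqueue []
  #3 pop 2: in=4 → 0 (was ⊥); enqueue [1]
  #4 pop 3: in=0 → ⊤ (was 4); enqueue [0,2]
  #5 pop 4: in=0 → 4 (was ⊥); enqueue []
  #6 pop 5: in=⊤ → ⊤ (was ⊥); enqueue []
  #7 pop 6: in=⊤ → ⊤ (was ⊥); enqueue [3,5]
  #8 pop 1: in=⊤ → ⊤ (was 0); enqueue [4]
  #9 pop 0: in=⊤ → ⊤ (no change)
  #10 pop 2: in=⊤ → ⊤ (was 0); enqueue [1]
  #11 pop 3: in=⊤ → ⊤ (no change)
  #12 pop 5: in=⊤ → ⊤ (no change)
  #13 pop 4: in=⊤ → ⊤ (was 4); enqueue []
  #14 pop 1: in=⊤ → ⊤ (no change)

Fixpoint:
  val[0] = ⊤
  val[1] = ⊤
  val[2] = ⊤
  val[3] = ⊤
  val[4] = ⊤
  val[5] = ⊤
  val[6] = ⊤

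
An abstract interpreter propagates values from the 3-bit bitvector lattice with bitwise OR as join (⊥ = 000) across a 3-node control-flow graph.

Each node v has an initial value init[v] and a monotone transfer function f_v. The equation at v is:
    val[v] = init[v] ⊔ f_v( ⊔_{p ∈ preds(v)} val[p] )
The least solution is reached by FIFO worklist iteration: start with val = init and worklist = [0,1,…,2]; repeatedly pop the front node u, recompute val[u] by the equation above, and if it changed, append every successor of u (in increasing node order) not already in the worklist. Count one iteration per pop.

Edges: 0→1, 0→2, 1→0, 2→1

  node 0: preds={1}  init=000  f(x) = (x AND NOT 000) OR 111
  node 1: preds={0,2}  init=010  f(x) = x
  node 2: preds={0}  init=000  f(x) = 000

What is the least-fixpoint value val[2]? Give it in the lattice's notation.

000

Worklist (4 pops):
  #1 pop 0: in=010 → 111 (was 000); enqueue []
  #2 pop 1: in=111 → 111 (was 010); enqueue [0]
  #3 pop 2: in=111 → 000 (no change)
  #4 pop 0: in=111 → 111 (no change)

Fixpoint:
  val[0] = 111
  val[1] = 111
  val[2] = 000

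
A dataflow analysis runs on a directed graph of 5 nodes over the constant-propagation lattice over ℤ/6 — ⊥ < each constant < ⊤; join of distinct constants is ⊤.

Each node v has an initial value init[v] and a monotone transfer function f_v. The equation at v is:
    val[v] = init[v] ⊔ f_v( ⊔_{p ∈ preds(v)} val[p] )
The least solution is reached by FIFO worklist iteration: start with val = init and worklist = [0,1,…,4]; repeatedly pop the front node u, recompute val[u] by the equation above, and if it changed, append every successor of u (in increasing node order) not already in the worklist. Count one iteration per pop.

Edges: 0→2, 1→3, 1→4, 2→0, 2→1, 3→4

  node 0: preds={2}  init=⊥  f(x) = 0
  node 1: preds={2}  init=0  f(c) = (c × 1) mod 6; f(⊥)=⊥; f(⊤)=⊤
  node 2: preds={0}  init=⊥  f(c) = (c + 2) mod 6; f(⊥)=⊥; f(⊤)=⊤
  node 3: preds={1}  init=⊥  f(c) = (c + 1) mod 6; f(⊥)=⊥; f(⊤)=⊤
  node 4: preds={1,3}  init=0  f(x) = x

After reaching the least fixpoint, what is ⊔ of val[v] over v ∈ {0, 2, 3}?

Worklist (9 pops):
  #1 pop 0: in=⊥ → 0 (was ⊥); enqueue []
  #2 pop 1: in=⊥ → 0 (no change)
  #3 pop 2: in=0 → 2 (was ⊥); enqueue [0,1]
  #4 pop 3: in=0 → 1 (was ⊥); enqueue []
  #5 pop 4: in=⊤ → ⊤ (was 0); enqueue []
  #6 pop 0: in=2 → 0 (no change)
  #7 pop 1: in=2 → ⊤ (was 0); enqueue [3,4]
  #8 pop 3: in=⊤ → ⊤ (was 1); enqueue []
  #9 pop 4: in=⊤ → ⊤ (no change)

Fixpoint:
  val[0] = 0
  val[1] = ⊤
  val[2] = 2
  val[3] = ⊤
  val[4] = ⊤

⊤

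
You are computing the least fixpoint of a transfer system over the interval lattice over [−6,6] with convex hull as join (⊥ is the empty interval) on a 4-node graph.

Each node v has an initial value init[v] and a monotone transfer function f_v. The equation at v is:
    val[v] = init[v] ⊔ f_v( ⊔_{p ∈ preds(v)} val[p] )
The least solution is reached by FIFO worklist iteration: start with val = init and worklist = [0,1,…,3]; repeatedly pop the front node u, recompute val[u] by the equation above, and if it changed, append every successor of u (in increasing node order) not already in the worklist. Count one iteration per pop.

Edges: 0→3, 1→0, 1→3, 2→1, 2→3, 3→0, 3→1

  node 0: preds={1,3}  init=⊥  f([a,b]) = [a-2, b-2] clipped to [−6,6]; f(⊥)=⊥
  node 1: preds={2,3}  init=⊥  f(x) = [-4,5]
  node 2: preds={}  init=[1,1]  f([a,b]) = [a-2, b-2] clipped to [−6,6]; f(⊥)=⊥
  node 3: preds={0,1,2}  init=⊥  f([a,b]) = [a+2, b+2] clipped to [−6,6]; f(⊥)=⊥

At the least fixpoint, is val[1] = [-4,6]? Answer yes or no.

Worklist (9 pops):
  #1 pop 0: in=⊥ → ⊥ (no change)
  #2 pop 1: in=[1,1] → [-4,5] (was ⊥); enqueue [0]
  #3 pop 2: in=⊥ → [1,1] (no change)
  #4 pop 3: in=[-4,5] → [-2,6] (was ⊥); enqueue [1]
  #5 pop 0: in=[-4,6] → [-6,4] (was ⊥); enqueue [3]
  #6 pop 1: in=[-2,6] → [-4,5] (no change)
  #7 pop 3: in=[-6,5] → [-4,6] (was [-2,6]); enqueue [0,1]
  #8 pop 0: in=[-4,6] → [-6,4] (no change)
  #9 pop 1: in=[-4,6] → [-4,5] (no change)

Fixpoint:
  val[0] = [-6,4]
  val[1] = [-4,5]
  val[2] = [1,1]
  val[3] = [-4,6]

no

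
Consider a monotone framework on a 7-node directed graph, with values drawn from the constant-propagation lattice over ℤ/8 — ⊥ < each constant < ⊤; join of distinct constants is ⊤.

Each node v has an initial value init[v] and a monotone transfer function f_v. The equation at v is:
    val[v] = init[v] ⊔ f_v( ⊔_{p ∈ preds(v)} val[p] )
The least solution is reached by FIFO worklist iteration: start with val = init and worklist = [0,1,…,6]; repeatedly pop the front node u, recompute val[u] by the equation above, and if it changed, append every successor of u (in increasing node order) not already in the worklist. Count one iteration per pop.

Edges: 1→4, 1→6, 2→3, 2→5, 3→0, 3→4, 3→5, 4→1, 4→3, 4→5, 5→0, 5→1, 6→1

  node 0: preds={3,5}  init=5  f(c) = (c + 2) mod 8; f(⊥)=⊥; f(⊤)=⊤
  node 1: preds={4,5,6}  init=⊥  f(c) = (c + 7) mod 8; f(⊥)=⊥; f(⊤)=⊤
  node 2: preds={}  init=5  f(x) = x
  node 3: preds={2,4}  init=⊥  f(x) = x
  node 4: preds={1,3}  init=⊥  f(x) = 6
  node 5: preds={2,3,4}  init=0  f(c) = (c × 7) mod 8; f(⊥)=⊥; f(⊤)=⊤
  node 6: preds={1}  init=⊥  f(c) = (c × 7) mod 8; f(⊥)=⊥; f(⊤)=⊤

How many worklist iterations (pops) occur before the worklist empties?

Iteration log — 15 steps:
  step 1. node 0  ⊔preds=0  new=⊤  old=5  +wl: 
  step 2. node 1  ⊔preds=0  new=7  old=⊥  +wl: 
  step 3. node 2  ⊔preds=⊥  new=5  stable
  step 4. node 3  ⊔preds=5  new=5  old=⊥  +wl: 0
  step 5. node 4  ⊔preds=⊤  new=6  old=⊥  +wl: 1,3
  step 6. node 5  ⊔preds=⊤  new=⊤  old=0  +wl: 
  step 7. node 6  ⊔preds=7  new=1  old=⊥  +wl: 
  step 8. node 0  ⊔preds=⊤  new=⊤  stable
  step 9. node 1  ⊔preds=⊤  new=⊤  old=7  +wl: 4,6
  step 10. node 3  ⊔preds=⊤  new=⊤  old=5  +wl: 0,5
  step 11. node 4  ⊔preds=⊤  new=6  stable
  step 12. node 6  ⊔preds=⊤  new=⊤  old=1  +wl: 1
  step 13. node 0  ⊔preds=⊤  new=⊤  stable
  step 14. node 5  ⊔preds=⊤  new=⊤  stable
  step 15. node 1  ⊔preds=⊤  new=⊤  stable

Least fixpoint reached:
  node 0: ⊤
  node 1: ⊤
  node 2: 5
  node 3: ⊤
  node 4: 6
  node 5: ⊤
  node 6: ⊤

15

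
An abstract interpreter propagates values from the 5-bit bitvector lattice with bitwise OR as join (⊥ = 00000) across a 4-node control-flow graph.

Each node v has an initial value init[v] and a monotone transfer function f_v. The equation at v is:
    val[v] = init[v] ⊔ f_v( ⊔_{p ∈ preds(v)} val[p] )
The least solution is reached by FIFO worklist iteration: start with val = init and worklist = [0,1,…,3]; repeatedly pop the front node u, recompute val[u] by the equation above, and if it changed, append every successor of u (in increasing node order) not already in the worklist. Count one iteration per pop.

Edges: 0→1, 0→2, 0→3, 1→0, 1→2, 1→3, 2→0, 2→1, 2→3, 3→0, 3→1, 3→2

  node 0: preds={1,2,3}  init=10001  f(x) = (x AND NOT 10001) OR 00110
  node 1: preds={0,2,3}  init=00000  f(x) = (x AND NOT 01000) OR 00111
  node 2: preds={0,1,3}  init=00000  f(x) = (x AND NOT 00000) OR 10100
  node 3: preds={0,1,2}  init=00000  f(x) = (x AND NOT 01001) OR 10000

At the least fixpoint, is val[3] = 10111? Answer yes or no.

Worklist (7 pops):
  #1 pop 0: in=00000 → 10111 (was 10001); enqueue []
  #2 pop 1: in=10111 → 10111 (was 00000); enqueue [0]
  #3 pop 2: in=10111 → 10111 (was 00000); enqueue [1]
  #4 pop 3: in=10111 → 10110 (was 00000); enqueue [2]
  #5 pop 0: in=10111 → 10111 (no change)
  #6 pop 1: in=10111 → 10111 (no change)
  #7 pop 2: in=10111 → 10111 (no change)

Fixpoint:
  val[0] = 10111
  val[1] = 10111
  val[2] = 10111
  val[3] = 10110

no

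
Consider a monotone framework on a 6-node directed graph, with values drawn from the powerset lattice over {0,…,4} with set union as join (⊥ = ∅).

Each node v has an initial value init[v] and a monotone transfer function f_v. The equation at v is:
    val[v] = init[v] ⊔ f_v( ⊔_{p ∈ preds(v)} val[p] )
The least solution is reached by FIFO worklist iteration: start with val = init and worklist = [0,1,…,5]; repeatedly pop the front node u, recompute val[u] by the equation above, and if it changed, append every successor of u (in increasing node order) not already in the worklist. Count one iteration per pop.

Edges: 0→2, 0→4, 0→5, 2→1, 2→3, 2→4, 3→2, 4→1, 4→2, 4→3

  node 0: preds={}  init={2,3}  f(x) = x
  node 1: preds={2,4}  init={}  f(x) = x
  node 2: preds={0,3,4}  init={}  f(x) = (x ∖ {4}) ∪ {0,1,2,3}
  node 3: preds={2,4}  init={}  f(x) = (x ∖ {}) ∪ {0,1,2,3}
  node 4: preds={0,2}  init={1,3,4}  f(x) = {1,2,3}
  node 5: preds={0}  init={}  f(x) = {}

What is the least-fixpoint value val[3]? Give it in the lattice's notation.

{0,1,2,3,4}

Trace (9 dequeues):
  [1] u=0 | in {} | out {2,3} | ==
  [2] u=1 | in {1,3,4} | out {1,3,4} | prev {} | push {}
  [3] u=2 | in {1,2,3,4} | out {0,1,2,3} | prev {} | push {1}
  [4] u=3 | in {0,1,2,3,4} | out {0,1,2,3,4} | prev {} | push {2}
  [5] u=4 | in {0,1,2,3} | out {1,2,3,4} | prev {1,3,4} | push {3}
  [6] u=5 | in {2,3} | out {} | ==
  [7] u=1 | in {0,1,2,3,4} | out {0,1,2,3,4} | prev {1,3,4} | push {}
  [8] u=2 | in {0,1,2,3,4} | out {0,1,2,3} | ==
  [9] u=3 | in {0,1,2,3,4} | out {0,1,2,3,4} | ==

Converged values:
  [0] {2,3}
  [1] {0,1,2,3,4}
  [2] {0,1,2,3}
  [3] {0,1,2,3,4}
  [4] {1,2,3,4}
  [5] {}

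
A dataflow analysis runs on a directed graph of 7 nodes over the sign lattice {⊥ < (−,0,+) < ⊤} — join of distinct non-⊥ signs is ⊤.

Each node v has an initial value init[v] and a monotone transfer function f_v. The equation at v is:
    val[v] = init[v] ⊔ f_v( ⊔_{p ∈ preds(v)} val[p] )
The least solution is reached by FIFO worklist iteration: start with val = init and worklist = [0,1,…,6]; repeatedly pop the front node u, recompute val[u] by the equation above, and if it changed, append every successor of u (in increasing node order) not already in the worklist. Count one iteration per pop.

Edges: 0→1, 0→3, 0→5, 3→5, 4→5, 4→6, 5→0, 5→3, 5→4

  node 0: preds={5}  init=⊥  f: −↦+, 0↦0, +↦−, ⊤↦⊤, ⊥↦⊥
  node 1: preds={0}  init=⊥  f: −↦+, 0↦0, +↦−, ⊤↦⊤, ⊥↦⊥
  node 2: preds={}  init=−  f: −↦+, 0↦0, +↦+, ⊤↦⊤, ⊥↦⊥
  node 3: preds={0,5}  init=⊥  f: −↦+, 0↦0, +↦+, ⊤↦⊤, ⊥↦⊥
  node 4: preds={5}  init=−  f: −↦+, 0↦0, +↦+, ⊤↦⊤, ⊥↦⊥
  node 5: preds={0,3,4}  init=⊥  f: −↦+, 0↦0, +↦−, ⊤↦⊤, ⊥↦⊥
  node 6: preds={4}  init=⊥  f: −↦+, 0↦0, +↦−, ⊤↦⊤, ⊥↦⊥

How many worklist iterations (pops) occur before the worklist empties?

18

Worklist (18 pops):
  #1 pop 0: in=⊥ → ⊥ (no change)
  #2 pop 1: in=⊥ → ⊥ (no change)
  #3 pop 2: in=⊥ → − (no change)
  #4 pop 3: in=⊥ → ⊥ (no change)
  #5 pop 4: in=⊥ → − (no change)
  #6 pop 5: in=− → + (was ⊥); enqueue [0,3,4]
  #7 pop 6: in=− → + (was ⊥); enqueue []
  #8 pop 0: in=+ → − (was ⊥); enqueue [1,5]
  #9 pop 3: in=⊤ → ⊤ (was ⊥); enqueue []
  #10 pop 4: in=+ → ⊤ (was −); enqueue [6]
  #11 pop 1: in=− → + (was ⊥); enqueue []
  #12 pop 5: in=⊤ → ⊤ (was +); enqueue [0,3,4]
  #13 pop 6: in=⊤ → ⊤ (was +); enqueue []
  #14 pop 0: in=⊤ → ⊤ (was −); enqueue [1,5]
  #15 pop 3: in=⊤ → ⊤ (no change)
  #16 pop 4: in=⊤ → ⊤ (no change)
  #17 pop 1: in=⊤ → ⊤ (was +); enqueue []
  #18 pop 5: in=⊤ → ⊤ (no change)

Fixpoint:
  val[0] = ⊤
  val[1] = ⊤
  val[2] = −
  val[3] = ⊤
  val[4] = ⊤
  val[5] = ⊤
  val[6] = ⊤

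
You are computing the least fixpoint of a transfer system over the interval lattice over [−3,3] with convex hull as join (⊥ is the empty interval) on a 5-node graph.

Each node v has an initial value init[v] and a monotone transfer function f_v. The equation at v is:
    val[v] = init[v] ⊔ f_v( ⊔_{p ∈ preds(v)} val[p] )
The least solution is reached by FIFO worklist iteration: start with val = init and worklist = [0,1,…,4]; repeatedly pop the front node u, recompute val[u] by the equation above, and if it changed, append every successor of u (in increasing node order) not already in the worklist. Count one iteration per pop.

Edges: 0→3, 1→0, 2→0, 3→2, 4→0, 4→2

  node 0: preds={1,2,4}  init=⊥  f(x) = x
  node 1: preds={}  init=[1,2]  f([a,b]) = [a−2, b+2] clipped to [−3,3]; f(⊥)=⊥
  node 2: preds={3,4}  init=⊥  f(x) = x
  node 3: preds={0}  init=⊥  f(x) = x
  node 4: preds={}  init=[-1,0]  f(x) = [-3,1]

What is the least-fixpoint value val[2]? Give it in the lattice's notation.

Trace (10 dequeues):
  [1] u=0 | in [-1,2] | out [-1,2] | prev ⊥ | push {}
  [2] u=1 | in ⊥ | out [1,2] | ==
  [3] u=2 | in [-1,0] | out [-1,0] | prev ⊥ | push {0}
  [4] u=3 | in [-1,2] | out [-1,2] | prev ⊥ | push {2}
  [5] u=4 | in ⊥ | out [-3,1] | prev [-1,0] | push {}
  [6] u=0 | in [-3,2] | out [-3,2] | prev [-1,2] | push {3}
  [7] u=2 | in [-3,2] | out [-3,2] | prev [-1,0] | push {0}
  [8] u=3 | in [-3,2] | out [-3,2] | prev [-1,2] | push {2}
  [9] u=0 | in [-3,2] | out [-3,2] | ==
  [10] u=2 | in [-3,2] | out [-3,2] | ==

Converged values:
  [0] [-3,2]
  [1] [1,2]
  [2] [-3,2]
  [3] [-3,2]
  [4] [-3,1]

[-3,2]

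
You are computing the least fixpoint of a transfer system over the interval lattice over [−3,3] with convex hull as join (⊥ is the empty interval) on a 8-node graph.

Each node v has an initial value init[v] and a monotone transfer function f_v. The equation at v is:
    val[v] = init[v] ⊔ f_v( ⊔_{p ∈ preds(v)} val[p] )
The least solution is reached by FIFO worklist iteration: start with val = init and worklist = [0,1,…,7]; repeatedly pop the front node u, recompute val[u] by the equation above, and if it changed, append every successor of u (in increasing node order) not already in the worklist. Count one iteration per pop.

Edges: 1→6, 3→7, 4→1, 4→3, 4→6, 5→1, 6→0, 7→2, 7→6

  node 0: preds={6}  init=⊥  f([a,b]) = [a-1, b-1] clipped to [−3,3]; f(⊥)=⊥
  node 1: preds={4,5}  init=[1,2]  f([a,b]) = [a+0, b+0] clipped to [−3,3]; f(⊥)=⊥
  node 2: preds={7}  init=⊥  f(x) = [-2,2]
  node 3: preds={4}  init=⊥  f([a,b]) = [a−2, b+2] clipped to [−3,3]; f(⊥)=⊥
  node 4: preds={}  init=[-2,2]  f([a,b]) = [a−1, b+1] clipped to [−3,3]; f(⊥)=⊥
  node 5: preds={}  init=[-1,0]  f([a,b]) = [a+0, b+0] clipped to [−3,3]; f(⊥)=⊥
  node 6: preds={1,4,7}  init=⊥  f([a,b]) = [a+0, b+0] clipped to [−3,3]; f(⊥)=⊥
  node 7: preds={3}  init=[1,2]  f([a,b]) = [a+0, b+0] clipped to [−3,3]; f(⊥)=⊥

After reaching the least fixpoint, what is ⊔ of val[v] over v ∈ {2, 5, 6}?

[-3,3]

Iteration log — 12 steps:
  step 1. node 0  ⊔preds=⊥  new=⊥  stable
  step 2. node 1  ⊔preds=[-2,2]  new=[-2,2]  old=[1,2]  +wl: 
  step 3. node 2  ⊔preds=[1,2]  new=[-2,2]  old=⊥  +wl: 
  step 4. node 3  ⊔preds=[-2,2]  new=[-3,3]  old=⊥  +wl: 
  step 5. node 4  ⊔preds=⊥  new=[-2,2]  stable
  step 6. node 5  ⊔preds=⊥  new=[-1,0]  stable
  step 7. node 6  ⊔preds=[-2,2]  new=[-2,2]  old=⊥  +wl: 0
  step 8. node 7  ⊔preds=[-3,3]  new=[-3,3]  old=[1,2]  +wl: 2,6
  step 9. node 0  ⊔preds=[-2,2]  new=[-3,1]  old=⊥  +wl: 
  step 10. node 2  ⊔preds=[-3,3]  new=[-2,2]  stable
  step 11. node 6  ⊔preds=[-3,3]  new=[-3,3]  old=[-2,2]  +wl: 0
  step 12. node 0  ⊔preds=[-3,3]  new=[-3,2]  old=[-3,1]  +wl: 

Least fixpoint reached:
  node 0: [-3,2]
  node 1: [-2,2]
  node 2: [-2,2]
  node 3: [-3,3]
  node 4: [-2,2]
  node 5: [-1,0]
  node 6: [-3,3]
  node 7: [-3,3]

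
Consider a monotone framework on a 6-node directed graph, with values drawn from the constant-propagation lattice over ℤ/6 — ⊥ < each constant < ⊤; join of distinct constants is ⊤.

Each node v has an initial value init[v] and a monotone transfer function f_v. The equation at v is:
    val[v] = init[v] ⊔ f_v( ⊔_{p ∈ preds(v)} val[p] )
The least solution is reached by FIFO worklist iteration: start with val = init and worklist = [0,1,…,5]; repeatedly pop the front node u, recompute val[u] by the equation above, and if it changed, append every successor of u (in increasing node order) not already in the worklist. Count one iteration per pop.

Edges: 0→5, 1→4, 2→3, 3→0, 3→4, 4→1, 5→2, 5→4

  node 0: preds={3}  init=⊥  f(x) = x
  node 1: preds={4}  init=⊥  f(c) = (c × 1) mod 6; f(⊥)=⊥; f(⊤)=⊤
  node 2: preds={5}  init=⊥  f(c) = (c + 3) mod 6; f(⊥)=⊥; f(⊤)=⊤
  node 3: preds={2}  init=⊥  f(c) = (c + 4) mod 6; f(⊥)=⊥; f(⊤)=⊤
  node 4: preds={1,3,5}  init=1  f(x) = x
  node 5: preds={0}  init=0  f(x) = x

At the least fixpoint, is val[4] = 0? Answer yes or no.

Iteration log — 15 steps:
  step 1. node 0  ⊔preds=⊥  new=⊥  stable
  step 2. node 1  ⊔preds=1  new=1  old=⊥  +wl: 
  step 3. node 2  ⊔preds=0  new=3  old=⊥  +wl: 
  step 4. node 3  ⊔preds=3  new=1  old=⊥  +wl: 0
  step 5. node 4  ⊔preds=⊤  new=⊤  old=1  +wl: 1
  step 6. node 5  ⊔preds=⊥  new=0  stable
  step 7. node 0  ⊔preds=1  new=1  old=⊥  +wl: 5
  step 8. node 1  ⊔preds=⊤  new=⊤  old=1  +wl: 4
  step 9. node 5  ⊔preds=1  new=⊤  old=0  +wl: 2
  step 10. node 4  ⊔preds=⊤  new=⊤  stable
  step 11. node 2  ⊔preds=⊤  new=⊤  old=3  +wl: 3
  step 12. node 3  ⊔preds=⊤  new=⊤  old=1  +wl: 0,4
  step 13. node 0  ⊔preds=⊤  new=⊤  old=1  +wl: 5
  step 14. node 4  ⊔preds=⊤  new=⊤  stable
  step 15. node 5  ⊔preds=⊤  new=⊤  stable

Least fixpoint reached:
  node 0: ⊤
  node 1: ⊤
  node 2: ⊤
  node 3: ⊤
  node 4: ⊤
  node 5: ⊤

no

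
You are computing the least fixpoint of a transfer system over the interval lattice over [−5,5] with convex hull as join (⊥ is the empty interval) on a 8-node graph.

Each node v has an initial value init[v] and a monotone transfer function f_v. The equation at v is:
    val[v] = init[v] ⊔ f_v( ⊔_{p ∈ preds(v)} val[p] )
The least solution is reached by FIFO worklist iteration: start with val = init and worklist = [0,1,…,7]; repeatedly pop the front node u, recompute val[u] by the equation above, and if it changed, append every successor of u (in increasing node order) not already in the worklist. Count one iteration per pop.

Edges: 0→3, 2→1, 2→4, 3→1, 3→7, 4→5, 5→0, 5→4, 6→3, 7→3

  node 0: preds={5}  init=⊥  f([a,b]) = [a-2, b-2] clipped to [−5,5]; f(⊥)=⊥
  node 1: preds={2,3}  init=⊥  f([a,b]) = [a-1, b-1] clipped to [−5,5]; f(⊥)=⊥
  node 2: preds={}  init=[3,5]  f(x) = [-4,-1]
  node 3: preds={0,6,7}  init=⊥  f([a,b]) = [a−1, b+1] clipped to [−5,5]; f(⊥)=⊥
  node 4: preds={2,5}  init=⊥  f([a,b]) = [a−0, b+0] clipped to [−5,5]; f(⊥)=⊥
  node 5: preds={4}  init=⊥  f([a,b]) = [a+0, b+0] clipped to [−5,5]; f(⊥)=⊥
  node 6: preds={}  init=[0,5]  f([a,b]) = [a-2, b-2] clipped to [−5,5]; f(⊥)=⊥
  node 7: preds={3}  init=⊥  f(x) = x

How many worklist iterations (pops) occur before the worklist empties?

15

Trace (15 dequeues):
  [1] u=0 | in ⊥ | out ⊥ | ==
  [2] u=1 | in [3,5] | out [2,4] | prev ⊥ | push {}
  [3] u=2 | in ⊥ | out [-4,5] | prev [3,5] | push {1}
  [4] u=3 | in [0,5] | out [-1,5] | prev ⊥ | push {}
  [5] u=4 | in [-4,5] | out [-4,5] | prev ⊥ | push {}
  [6] u=5 | in [-4,5] | out [-4,5] | prev ⊥ | push {0,4}
  [7] u=6 | in ⊥ | out [0,5] | ==
  [8] u=7 | in [-1,5] | out [-1,5] | prev ⊥ | push {3}
  [9] u=1 | in [-4,5] | out [-5,4] | prev [2,4] | push {}
  [10] u=0 | in [-4,5] | out [-5,3] | prev ⊥ | push {}
  [11] u=4 | in [-4,5] | out [-4,5] | ==
  [12] u=3 | in [-5,5] | out [-5,5] | prev [-1,5] | push {1,7}
  [13] u=1 | in [-5,5] | out [-5,4] | ==
  [14] u=7 | in [-5,5] | out [-5,5] | prev [-1,5] | push {3}
  [15] u=3 | in [-5,5] | out [-5,5] | ==

Converged values:
  [0] [-5,3]
  [1] [-5,4]
  [2] [-4,5]
  [3] [-5,5]
  [4] [-4,5]
  [5] [-4,5]
  [6] [0,5]
  [7] [-5,5]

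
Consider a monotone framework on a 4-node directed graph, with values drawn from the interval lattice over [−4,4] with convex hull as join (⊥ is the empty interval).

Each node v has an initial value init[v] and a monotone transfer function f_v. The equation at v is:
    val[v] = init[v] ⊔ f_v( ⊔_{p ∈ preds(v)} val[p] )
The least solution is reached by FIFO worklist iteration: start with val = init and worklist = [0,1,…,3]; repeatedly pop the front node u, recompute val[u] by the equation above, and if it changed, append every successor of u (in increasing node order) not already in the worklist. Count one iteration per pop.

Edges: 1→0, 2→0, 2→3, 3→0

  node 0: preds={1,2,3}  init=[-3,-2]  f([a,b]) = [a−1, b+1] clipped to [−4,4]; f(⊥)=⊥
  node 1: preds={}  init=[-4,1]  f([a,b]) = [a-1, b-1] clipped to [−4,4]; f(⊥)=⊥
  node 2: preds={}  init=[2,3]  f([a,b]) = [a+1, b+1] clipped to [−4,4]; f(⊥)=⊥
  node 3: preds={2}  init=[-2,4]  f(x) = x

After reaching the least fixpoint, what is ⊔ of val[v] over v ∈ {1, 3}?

Trace (4 dequeues):
  [1] u=0 | in [-4,4] | out [-4,4] | prev [-3,-2] | push {}
  [2] u=1 | in ⊥ | out [-4,1] | ==
  [3] u=2 | in ⊥ | out [2,3] | ==
  [4] u=3 | in [2,3] | out [-2,4] | ==

Converged values:
  [0] [-4,4]
  [1] [-4,1]
  [2] [2,3]
  [3] [-2,4]

[-4,4]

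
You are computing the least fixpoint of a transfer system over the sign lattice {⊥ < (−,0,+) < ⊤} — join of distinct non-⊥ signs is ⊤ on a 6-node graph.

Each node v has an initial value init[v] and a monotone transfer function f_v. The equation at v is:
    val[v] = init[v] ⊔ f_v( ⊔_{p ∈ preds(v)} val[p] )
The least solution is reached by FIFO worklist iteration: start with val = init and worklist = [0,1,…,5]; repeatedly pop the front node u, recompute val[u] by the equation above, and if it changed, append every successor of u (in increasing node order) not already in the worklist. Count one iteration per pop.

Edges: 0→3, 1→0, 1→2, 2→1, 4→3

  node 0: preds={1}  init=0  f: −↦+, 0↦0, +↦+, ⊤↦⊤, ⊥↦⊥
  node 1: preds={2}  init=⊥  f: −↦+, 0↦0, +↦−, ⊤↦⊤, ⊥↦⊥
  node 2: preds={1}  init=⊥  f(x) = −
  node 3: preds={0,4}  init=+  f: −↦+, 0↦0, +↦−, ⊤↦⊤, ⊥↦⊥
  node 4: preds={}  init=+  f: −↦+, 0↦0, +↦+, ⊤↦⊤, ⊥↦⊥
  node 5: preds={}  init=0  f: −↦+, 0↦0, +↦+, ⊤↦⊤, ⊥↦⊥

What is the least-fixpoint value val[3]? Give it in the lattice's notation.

Trace (10 dequeues):
  [1] u=0 | in ⊥ | out 0 | ==
  [2] u=1 | in ⊥ | out ⊥ | ==
  [3] u=2 | in ⊥ | out − | prev ⊥ | push {1}
  [4] u=3 | in ⊤ | out ⊤ | prev + | push {}
  [5] u=4 | in ⊥ | out + | ==
  [6] u=5 | in ⊥ | out 0 | ==
  [7] u=1 | in − | out + | prev ⊥ | push {0,2}
  [8] u=0 | in + | out ⊤ | prev 0 | push {3}
  [9] u=2 | in + | out − | ==
  [10] u=3 | in ⊤ | out ⊤ | ==

Converged values:
  [0] ⊤
  [1] +
  [2] −
  [3] ⊤
  [4] +
  [5] 0

⊤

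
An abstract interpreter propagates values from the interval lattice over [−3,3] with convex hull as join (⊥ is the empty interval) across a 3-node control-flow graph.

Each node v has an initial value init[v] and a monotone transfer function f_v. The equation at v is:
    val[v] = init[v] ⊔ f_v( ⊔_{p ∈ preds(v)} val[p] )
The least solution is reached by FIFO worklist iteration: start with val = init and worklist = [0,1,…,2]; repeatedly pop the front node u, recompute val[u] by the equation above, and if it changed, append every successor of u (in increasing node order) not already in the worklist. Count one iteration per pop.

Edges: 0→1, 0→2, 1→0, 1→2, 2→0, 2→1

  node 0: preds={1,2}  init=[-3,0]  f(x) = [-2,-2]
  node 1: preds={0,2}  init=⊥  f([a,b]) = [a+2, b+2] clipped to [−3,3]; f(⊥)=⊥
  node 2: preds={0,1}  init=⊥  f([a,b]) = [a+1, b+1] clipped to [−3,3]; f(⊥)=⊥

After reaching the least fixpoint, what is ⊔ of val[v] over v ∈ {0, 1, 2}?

Worklist (7 pops):
  #1 pop 0: in=⊥ → [-3,0] (no change)
  #2 pop 1: in=[-3,0] → [-1,2] (was ⊥); enqueue [0]
  #3 pop 2: in=[-3,2] → [-2,3] (was ⊥); enqueue [1]
  #4 pop 0: in=[-2,3] → [-3,0] (no change)
  #5 pop 1: in=[-3,3] → [-1,3] (was [-1,2]); enqueue [0,2]
  #6 pop 0: in=[-2,3] → [-3,0] (no change)
  #7 pop 2: in=[-3,3] → [-2,3] (no change)

Fixpoint:
  val[0] = [-3,0]
  val[1] = [-1,3]
  val[2] = [-2,3]

[-3,3]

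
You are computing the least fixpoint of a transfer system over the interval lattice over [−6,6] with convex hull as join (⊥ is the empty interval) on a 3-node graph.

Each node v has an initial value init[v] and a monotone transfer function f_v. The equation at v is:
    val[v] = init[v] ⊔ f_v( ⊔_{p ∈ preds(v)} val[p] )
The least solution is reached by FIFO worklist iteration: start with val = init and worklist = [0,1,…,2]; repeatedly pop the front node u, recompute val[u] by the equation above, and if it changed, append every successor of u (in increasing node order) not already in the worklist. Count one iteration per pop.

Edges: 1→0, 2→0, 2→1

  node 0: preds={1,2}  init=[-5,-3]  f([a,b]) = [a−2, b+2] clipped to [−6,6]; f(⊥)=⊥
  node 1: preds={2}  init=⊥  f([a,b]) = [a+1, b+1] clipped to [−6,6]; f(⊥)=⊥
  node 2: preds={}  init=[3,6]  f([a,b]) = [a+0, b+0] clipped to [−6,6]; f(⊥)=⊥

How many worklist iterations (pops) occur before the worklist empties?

Iteration log — 4 steps:
  step 1. node 0  ⊔preds=[3,6]  new=[-5,6]  old=[-5,-3]  +wl: 
  step 2. node 1  ⊔preds=[3,6]  new=[4,6]  old=⊥  +wl: 0
  step 3. node 2  ⊔preds=⊥  new=[3,6]  stable
  step 4. node 0  ⊔preds=[3,6]  new=[-5,6]  stable

Least fixpoint reached:
  node 0: [-5,6]
  node 1: [4,6]
  node 2: [3,6]

4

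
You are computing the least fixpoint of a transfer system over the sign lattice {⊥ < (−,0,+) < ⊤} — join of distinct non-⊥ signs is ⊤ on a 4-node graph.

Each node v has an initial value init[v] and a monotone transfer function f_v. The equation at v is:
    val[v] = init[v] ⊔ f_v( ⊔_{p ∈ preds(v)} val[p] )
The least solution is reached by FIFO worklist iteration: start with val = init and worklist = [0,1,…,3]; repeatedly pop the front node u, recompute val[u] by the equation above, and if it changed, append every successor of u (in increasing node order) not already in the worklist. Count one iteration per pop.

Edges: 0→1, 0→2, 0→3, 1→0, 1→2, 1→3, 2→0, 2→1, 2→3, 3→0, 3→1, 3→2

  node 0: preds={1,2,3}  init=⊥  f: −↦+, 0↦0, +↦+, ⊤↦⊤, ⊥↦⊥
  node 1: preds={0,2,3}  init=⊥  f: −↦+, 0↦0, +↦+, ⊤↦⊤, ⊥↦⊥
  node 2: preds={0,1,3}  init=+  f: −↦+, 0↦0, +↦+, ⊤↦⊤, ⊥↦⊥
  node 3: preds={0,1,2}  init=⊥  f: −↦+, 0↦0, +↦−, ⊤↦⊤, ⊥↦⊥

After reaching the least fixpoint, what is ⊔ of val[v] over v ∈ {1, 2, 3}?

Trace (11 dequeues):
  [1] u=0 | in + | out + | prev ⊥ | push {}
  [2] u=1 | in + | out + | prev ⊥ | push {0}
  [3] u=2 | in + | out + | ==
  [4] u=3 | in + | out − | prev ⊥ | push {1,2}
  [5] u=0 | in ⊤ | out ⊤ | prev + | push {3}
  [6] u=1 | in ⊤ | out ⊤ | prev + | push {0}
  [7] u=2 | in ⊤ | out ⊤ | prev + | push {1}
  [8] u=3 | in ⊤ | out ⊤ | prev − | push {2}
  [9] u=0 | in ⊤ | out ⊤ | ==
  [10] u=1 | in ⊤ | out ⊤ | ==
  [11] u=2 | in ⊤ | out ⊤ | ==

Converged values:
  [0] ⊤
  [1] ⊤
  [2] ⊤
  [3] ⊤

⊤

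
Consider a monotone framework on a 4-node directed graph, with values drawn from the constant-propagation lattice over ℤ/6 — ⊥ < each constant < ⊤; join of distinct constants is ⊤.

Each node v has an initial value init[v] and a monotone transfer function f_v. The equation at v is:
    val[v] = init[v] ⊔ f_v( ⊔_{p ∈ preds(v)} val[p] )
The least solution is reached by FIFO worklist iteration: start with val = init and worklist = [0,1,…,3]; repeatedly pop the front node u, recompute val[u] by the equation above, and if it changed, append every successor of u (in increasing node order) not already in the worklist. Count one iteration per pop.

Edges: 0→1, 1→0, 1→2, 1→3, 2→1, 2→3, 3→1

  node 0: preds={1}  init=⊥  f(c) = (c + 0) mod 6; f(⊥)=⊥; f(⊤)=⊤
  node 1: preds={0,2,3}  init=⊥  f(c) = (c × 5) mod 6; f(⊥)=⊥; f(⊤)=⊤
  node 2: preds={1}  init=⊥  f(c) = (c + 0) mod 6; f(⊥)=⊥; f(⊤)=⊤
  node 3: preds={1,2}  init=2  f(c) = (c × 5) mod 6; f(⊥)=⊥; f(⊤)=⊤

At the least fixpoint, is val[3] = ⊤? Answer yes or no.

Iteration log — 10 steps:
  step 1. node 0  ⊔preds=⊥  new=⊥  stable
  step 2. node 1  ⊔preds=2  new=4  old=⊥  +wl: 0
  step 3. node 2  ⊔preds=4  new=4  old=⊥  +wl: 1
  step 4. node 3  ⊔preds=4  new=2  stable
  step 5. node 0  ⊔preds=4  new=4  old=⊥  +wl: 
  step 6. node 1  ⊔preds=⊤  new=⊤  old=4  +wl: 0,2,3
  step 7. node 0  ⊔preds=⊤  new=⊤  old=4  +wl: 1
  step 8. node 2  ⊔preds=⊤  new=⊤  old=4  +wl: 
  step 9. node 3  ⊔preds=⊤  new=⊤  old=2  +wl: 
  step 10. node 1  ⊔preds=⊤  new=⊤  stable

Least fixpoint reached:
  node 0: ⊤
  node 1: ⊤
  node 2: ⊤
  node 3: ⊤

yes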